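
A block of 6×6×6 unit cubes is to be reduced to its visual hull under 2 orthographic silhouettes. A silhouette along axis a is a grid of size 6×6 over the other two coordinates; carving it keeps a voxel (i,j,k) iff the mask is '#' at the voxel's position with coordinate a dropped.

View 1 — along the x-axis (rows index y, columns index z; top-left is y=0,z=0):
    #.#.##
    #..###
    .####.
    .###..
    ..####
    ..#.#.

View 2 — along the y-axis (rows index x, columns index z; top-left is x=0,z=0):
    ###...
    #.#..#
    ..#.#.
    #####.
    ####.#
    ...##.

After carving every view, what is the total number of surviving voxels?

initial block: 6^3 = 216
carve view 1 (along x, YZ-mask fill 21/36): 126 voxels remain
carve view 2 (along y, XZ-mask fill 20/36): 72 voxels remain

72 voxels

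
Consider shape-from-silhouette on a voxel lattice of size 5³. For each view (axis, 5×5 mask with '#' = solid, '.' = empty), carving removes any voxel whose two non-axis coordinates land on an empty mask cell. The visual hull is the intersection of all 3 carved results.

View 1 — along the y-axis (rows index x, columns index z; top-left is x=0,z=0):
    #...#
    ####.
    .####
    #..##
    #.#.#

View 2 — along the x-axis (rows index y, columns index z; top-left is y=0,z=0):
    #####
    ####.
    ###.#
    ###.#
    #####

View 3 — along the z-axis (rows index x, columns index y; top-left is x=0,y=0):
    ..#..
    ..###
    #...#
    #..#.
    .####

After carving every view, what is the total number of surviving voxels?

36 voxels

full grid |V| = 125
[1] y-view keeps 16 columns → grid now 80
[2] x-view keeps 22 columns → grid now 70
[3] z-view keeps 12 columns → grid now 36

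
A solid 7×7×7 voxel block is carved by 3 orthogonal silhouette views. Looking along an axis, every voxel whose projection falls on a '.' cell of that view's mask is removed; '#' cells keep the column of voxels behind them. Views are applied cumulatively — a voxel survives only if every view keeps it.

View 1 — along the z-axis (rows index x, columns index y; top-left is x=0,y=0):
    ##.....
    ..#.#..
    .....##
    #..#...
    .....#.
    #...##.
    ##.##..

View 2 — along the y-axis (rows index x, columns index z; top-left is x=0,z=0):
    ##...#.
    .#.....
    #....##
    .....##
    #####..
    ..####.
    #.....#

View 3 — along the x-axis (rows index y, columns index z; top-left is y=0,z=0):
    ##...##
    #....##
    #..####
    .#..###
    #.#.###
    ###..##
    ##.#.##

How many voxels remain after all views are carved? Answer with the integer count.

initial block: 7^3 = 343
step 1: project along z, AND mask (16/49) → |grid| = 112
step 2: project along y, AND mask (20/49) → |grid| = 43
step 3: project along x, AND mask (31/49) → |grid| = 31

remaining voxels: 31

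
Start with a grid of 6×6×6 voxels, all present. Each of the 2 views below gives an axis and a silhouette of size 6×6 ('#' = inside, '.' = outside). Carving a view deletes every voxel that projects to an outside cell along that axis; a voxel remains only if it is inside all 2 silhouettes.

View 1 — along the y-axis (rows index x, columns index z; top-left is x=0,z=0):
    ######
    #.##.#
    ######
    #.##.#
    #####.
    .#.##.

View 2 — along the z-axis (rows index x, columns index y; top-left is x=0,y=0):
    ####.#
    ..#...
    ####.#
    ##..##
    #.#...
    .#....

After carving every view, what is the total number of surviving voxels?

|visual hull| = 93

start: 6×6×6 = 216 voxels
step 1: project along y, AND mask (28/36) → |grid| = 168
step 2: project along z, AND mask (18/36) → |grid| = 93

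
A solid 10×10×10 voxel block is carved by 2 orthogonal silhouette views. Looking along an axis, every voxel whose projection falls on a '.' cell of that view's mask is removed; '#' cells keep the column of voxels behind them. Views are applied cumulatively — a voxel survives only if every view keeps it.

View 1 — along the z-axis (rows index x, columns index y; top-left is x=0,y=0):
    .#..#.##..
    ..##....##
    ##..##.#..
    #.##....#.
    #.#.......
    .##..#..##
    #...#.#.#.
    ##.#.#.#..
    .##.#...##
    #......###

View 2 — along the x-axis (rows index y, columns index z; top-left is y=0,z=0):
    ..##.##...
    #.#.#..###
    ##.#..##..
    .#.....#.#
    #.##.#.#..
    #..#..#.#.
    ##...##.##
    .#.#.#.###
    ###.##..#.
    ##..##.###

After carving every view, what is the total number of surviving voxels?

initial block: 10^3 = 1000
  1. axis=2 (XY plane), |mask|=42  ⇒  voxels=420
  2. axis=0 (YZ plane), |mask|=52  ⇒  voxels=220

|visual hull| = 220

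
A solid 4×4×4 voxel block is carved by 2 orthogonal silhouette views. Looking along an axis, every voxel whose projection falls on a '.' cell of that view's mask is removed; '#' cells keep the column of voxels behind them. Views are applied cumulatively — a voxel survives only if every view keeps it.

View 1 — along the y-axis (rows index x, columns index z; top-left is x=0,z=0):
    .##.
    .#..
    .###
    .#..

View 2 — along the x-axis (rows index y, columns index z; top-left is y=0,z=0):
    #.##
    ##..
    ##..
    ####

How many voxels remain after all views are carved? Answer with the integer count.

before carving: 64 voxels (4×4×4)
step 1: project along y, AND mask (7/16) → |grid| = 28
step 2: project along x, AND mask (11/16) → |grid| = 18

voxel count = 18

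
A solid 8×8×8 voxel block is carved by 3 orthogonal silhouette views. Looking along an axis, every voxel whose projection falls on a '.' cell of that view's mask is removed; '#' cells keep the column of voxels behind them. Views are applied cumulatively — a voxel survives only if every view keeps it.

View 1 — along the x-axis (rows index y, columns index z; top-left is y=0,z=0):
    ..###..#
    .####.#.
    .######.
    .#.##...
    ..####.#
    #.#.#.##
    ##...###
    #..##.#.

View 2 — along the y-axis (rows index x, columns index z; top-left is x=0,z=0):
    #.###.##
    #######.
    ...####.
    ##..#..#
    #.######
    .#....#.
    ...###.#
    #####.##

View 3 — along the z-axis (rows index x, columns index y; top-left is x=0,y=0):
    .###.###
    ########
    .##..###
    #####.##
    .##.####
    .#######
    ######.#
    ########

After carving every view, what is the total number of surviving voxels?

before carving: 512 voxels (8×8×8)
carve view 1 (along x, YZ-mask fill 37/64): 296 voxels remain
carve view 2 (along y, XZ-mask fill 41/64): 198 voxels remain
carve view 3 (along z, XY-mask fill 54/64): 172 voxels remain

|visual hull| = 172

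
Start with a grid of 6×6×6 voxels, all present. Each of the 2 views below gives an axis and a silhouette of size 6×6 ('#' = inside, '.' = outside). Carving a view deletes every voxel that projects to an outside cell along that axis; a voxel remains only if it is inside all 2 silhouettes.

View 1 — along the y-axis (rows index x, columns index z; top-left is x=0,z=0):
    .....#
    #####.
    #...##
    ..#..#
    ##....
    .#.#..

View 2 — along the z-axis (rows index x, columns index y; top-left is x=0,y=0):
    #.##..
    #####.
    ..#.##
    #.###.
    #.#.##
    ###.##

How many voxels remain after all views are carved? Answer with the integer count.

63 voxels

initial block: 6^3 = 216
step 1: project along y, AND mask (15/36) → |grid| = 90
step 2: project along z, AND mask (24/36) → |grid| = 63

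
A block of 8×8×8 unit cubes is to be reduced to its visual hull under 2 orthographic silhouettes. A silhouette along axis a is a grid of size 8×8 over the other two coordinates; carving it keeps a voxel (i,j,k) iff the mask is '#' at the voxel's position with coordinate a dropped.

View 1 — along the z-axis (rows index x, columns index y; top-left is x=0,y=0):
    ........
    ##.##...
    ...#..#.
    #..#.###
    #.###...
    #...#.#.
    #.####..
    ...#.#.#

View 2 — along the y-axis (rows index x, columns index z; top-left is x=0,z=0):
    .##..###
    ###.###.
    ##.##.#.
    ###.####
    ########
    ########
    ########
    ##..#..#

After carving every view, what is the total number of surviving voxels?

177 voxels

before carving: 512 voxels (8×8×8)
  1. axis=2 (XY plane), |mask|=26  ⇒  voxels=208
  2. axis=1 (XZ plane), |mask|=51  ⇒  voxels=177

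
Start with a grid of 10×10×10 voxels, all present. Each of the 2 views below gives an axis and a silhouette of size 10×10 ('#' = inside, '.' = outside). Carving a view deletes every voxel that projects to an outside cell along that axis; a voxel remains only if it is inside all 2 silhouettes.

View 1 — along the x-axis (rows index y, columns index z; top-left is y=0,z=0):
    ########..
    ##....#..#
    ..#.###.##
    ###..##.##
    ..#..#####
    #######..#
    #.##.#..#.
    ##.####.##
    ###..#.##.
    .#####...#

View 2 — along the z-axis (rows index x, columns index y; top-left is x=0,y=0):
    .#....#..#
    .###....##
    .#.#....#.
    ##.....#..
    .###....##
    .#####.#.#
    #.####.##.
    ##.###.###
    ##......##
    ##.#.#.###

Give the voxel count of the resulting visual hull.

full grid |V| = 1000
step 1: project along x, AND mask (64/100) → |grid| = 640
step 2: project along z, AND mask (52/100) → |grid| = 328

328 voxels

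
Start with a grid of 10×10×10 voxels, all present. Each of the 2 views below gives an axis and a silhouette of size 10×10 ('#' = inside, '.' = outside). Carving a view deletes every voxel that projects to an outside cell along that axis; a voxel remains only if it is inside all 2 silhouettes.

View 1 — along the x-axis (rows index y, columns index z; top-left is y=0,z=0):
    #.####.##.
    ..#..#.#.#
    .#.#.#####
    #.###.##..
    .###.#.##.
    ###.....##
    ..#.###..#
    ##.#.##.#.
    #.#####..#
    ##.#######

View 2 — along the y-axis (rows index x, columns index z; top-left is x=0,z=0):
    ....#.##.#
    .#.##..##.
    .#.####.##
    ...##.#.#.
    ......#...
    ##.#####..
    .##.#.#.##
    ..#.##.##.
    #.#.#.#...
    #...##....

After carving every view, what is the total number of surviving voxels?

|visual hull| = 278

initial block: 10^3 = 1000
V1 x: intersect with YZ mask (62 set) -- 620 left
V2 y: intersect with XZ mask (46 set) -- 278 left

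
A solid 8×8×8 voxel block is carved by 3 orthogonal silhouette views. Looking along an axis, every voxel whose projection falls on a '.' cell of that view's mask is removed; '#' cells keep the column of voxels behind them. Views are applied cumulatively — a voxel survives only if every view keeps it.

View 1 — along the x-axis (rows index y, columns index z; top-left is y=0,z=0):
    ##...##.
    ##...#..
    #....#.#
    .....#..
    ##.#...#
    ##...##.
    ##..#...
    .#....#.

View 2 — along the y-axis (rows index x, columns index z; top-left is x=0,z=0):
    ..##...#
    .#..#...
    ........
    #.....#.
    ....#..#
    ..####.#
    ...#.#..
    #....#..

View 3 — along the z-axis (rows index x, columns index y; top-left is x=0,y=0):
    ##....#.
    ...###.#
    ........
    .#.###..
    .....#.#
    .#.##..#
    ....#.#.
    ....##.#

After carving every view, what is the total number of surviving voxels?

initial block: 8^3 = 512
carve view 1 (along x, YZ-mask fill 24/64): 192 voxels remain
carve view 2 (along y, XZ-mask fill 18/64): 48 voxels remain
carve view 3 (along z, XY-mask fill 22/64): 15 voxels remain

|visual hull| = 15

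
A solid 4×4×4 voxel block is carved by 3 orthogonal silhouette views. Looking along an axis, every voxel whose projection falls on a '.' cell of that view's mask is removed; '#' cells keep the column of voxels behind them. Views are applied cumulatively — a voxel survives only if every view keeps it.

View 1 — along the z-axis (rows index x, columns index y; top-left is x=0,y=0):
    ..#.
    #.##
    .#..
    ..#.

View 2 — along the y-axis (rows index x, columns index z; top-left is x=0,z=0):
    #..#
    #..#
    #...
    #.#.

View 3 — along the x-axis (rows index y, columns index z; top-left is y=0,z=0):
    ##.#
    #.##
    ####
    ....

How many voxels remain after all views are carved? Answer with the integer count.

full grid |V| = 64
  1. axis=2 (XY plane), |mask|=6  ⇒  voxels=24
  2. axis=1 (XZ plane), |mask|=7  ⇒  voxels=11
  3. axis=0 (YZ plane), |mask|=10  ⇒  voxels=9

9 voxels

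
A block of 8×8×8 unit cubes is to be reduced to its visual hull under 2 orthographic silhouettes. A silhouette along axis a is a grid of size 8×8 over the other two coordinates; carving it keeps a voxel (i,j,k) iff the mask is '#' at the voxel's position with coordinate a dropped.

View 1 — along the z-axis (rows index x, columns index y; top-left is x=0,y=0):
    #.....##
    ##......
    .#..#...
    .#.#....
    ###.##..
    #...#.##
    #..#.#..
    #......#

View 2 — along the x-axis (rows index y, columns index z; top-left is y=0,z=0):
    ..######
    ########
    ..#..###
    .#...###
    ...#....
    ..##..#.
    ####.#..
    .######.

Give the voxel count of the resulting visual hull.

|visual hull| = 117

initial block: 8^3 = 512
step 1: project along z, AND mask (23/64) → |grid| = 184
step 2: project along x, AND mask (37/64) → |grid| = 117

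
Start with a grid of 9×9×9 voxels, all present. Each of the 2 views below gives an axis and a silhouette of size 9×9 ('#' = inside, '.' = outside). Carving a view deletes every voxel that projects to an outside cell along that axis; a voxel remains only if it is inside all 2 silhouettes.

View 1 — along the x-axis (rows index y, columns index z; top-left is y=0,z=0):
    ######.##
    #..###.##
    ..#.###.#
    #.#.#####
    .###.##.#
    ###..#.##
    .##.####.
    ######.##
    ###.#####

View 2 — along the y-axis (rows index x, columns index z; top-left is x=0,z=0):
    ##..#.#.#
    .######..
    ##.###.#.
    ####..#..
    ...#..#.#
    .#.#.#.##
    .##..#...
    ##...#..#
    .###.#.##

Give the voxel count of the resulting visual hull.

remaining voxels: 284

before carving: 729 voxels (9×9×9)
after view 1 [x-axis, 60 of 81 cells solid] → remaining = 540
after view 2 [y-axis, 43 of 81 cells solid] → remaining = 284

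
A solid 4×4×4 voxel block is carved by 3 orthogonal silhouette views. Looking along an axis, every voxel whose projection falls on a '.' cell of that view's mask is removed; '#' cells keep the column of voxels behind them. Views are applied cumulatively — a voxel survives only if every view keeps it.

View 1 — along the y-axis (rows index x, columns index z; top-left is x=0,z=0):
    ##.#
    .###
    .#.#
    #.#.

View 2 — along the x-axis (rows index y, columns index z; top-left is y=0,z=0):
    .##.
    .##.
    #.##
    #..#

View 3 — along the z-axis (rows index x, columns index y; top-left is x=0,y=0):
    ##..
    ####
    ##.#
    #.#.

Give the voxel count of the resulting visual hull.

15 voxels

full grid |V| = 64
V1 y: intersect with XZ mask (10 set) -- 40 left
V2 x: intersect with YZ mask (9 set) -- 22 left
V3 z: intersect with XY mask (11 set) -- 15 left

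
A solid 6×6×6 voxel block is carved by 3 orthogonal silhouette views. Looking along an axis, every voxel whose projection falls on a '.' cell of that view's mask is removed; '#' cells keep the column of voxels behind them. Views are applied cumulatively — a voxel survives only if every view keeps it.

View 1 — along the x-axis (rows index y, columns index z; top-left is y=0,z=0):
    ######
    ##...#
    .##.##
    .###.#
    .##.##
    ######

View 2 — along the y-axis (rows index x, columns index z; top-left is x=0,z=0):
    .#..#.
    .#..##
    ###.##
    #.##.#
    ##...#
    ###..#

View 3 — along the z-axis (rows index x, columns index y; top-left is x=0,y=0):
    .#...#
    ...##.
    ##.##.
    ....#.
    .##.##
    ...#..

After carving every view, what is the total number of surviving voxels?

|visual hull| = 38

start: 6×6×6 = 216 voxels
  1. axis=0 (YZ plane), |mask|=27  ⇒  voxels=162
  2. axis=1 (XZ plane), |mask|=21  ⇒  voxels=102
  3. axis=2 (XY plane), |mask|=14  ⇒  voxels=38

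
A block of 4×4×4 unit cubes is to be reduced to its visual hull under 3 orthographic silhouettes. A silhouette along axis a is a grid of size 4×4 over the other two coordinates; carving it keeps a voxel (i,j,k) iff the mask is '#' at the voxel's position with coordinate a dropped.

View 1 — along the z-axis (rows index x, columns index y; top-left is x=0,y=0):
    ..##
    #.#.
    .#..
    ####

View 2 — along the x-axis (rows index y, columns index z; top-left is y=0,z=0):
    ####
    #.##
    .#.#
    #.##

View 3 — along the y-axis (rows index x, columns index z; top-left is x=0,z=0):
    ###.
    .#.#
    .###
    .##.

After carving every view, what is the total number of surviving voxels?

full grid |V| = 64
[1] z-view keeps 9 columns → grid now 36
[2] x-view keeps 12 columns → grid now 26
[3] y-view keeps 10 columns → grid now 14

|visual hull| = 14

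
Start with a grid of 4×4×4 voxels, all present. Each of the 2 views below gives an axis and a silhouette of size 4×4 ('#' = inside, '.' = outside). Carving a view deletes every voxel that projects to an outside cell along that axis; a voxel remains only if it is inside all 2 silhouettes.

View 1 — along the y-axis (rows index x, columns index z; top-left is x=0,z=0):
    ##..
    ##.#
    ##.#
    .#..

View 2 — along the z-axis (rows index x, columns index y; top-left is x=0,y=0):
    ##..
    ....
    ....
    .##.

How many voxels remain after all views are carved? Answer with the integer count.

6 voxels

initial block: 4^3 = 64
[1] y-view keeps 9 columns → grid now 36
[2] z-view keeps 4 columns → grid now 6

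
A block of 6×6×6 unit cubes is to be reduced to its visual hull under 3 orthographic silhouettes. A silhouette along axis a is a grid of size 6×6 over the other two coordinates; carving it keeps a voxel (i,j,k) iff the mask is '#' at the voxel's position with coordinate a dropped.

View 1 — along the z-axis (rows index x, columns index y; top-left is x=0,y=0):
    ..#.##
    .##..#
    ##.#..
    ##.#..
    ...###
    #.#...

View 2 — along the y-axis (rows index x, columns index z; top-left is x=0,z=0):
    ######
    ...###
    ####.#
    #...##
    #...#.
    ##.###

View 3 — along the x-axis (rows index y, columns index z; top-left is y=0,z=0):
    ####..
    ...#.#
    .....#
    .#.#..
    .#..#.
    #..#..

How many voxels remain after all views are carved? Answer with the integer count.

voxel count = 25

before carving: 216 voxels (6×6×6)
  1. axis=2 (XY plane), |mask|=17  ⇒  voxels=102
  2. axis=1 (XZ plane), |mask|=24  ⇒  voxels=67
  3. axis=0 (YZ plane), |mask|=13  ⇒  voxels=25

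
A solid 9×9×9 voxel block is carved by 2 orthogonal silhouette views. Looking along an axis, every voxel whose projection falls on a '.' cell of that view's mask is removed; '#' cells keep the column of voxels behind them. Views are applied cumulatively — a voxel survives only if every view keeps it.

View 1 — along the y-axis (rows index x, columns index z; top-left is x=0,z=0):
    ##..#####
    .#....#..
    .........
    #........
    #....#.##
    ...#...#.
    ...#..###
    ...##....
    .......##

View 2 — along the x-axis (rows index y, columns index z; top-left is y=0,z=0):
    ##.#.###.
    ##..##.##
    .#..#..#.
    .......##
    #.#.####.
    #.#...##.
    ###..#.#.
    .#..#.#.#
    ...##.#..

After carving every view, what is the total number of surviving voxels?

remaining voxels: 111

initial block: 9^3 = 729
step 1: project along y, AND mask (24/81) → |grid| = 216
step 2: project along x, AND mask (39/81) → |grid| = 111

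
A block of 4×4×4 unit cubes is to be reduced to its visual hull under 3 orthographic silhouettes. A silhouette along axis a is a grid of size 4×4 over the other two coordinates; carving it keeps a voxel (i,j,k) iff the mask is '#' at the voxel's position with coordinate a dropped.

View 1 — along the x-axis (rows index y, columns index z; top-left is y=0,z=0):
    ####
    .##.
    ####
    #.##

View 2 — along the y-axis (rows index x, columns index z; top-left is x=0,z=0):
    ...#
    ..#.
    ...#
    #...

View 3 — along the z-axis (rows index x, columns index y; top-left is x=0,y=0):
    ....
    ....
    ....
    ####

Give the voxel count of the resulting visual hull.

before carving: 64 voxels (4×4×4)
V1 x: intersect with YZ mask (13 set) -- 52 left
V2 y: intersect with XZ mask (4 set) -- 13 left
V3 z: intersect with XY mask (4 set) -- 3 left

voxel count = 3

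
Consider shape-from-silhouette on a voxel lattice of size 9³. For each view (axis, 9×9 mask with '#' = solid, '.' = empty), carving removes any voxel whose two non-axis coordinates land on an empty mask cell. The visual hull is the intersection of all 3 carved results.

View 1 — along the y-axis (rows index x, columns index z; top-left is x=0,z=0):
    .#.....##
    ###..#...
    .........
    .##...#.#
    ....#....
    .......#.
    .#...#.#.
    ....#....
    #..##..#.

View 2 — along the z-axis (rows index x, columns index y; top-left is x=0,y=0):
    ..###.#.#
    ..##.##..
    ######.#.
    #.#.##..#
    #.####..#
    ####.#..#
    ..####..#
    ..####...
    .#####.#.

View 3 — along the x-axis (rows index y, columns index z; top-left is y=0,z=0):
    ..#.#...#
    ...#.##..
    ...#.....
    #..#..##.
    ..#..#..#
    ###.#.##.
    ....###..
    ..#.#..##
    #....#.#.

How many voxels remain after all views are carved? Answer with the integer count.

remaining voxels: 37

initial block: 9^3 = 729
after view 1 [y-axis, 21 of 81 cells solid] → remaining = 189
after view 2 [z-axis, 48 of 81 cells solid] → remaining = 106
after view 3 [x-axis, 30 of 81 cells solid] → remaining = 37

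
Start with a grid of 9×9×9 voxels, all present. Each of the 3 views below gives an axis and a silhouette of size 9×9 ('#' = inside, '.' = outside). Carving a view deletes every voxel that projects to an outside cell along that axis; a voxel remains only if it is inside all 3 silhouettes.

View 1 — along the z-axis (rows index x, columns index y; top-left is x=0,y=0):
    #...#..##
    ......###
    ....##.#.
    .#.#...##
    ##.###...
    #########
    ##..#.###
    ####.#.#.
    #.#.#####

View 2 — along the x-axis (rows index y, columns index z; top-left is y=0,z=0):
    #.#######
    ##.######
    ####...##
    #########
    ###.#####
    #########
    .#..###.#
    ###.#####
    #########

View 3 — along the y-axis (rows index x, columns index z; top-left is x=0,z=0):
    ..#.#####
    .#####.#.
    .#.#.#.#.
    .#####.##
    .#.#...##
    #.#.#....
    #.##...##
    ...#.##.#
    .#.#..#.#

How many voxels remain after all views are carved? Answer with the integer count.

remaining voxels: 182

before carving: 729 voxels (9×9×9)
step 1: project along z, AND mask (47/81) → |grid| = 423
step 2: project along x, AND mask (70/81) → |grid| = 373
step 3: project along y, AND mask (43/81) → |grid| = 182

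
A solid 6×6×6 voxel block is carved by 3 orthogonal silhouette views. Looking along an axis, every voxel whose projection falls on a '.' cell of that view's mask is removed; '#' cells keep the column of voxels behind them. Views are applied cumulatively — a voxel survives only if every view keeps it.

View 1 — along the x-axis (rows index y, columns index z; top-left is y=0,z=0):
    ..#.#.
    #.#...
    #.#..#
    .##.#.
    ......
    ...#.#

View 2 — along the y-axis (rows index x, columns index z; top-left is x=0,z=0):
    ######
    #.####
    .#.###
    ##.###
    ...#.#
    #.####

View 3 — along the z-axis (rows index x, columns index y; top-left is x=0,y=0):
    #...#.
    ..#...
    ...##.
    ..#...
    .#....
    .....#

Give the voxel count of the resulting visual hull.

before carving: 216 voxels (6×6×6)
  1. axis=0 (YZ plane), |mask|=12  ⇒  voxels=72
  2. axis=1 (XZ plane), |mask|=27  ⇒  voxels=51
  3. axis=2 (XY plane), |mask|=8  ⇒  voxels=11

11 voxels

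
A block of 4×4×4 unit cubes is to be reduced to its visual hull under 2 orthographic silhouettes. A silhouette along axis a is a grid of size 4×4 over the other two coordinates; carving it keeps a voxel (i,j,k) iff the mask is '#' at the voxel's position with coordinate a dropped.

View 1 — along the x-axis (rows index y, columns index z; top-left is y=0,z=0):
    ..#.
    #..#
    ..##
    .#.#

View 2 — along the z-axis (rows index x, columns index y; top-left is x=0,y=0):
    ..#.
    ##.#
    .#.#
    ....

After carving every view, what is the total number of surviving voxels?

|visual hull| = 11

full grid |V| = 64
[1] x-view keeps 7 columns → grid now 28
[2] z-view keeps 6 columns → grid now 11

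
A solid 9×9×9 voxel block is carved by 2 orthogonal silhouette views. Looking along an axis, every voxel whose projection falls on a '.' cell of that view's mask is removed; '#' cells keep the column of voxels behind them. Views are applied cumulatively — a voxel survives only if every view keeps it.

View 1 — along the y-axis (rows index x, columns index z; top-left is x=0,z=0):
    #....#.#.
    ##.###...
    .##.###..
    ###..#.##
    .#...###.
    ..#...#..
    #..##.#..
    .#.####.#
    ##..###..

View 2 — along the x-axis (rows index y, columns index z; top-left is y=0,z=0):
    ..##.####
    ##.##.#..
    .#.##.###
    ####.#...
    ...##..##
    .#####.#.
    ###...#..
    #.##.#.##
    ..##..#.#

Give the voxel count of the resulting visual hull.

start: 9×9×9 = 729 voxels
  1. axis=1 (XZ plane), |mask|=40  ⇒  voxels=360
  2. axis=0 (YZ plane), |mask|=46  ⇒  voxels=195

remaining voxels: 195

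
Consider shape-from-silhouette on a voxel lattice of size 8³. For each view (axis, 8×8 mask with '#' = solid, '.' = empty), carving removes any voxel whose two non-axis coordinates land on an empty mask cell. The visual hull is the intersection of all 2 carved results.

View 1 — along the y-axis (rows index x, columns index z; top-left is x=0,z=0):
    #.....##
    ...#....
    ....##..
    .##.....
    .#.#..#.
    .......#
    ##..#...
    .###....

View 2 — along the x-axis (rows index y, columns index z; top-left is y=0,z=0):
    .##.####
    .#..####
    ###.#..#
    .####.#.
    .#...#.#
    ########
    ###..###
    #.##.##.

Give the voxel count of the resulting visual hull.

97 voxels

initial block: 8^3 = 512
after view 1 [y-axis, 18 of 64 cells solid] → remaining = 144
after view 2 [x-axis, 43 of 64 cells solid] → remaining = 97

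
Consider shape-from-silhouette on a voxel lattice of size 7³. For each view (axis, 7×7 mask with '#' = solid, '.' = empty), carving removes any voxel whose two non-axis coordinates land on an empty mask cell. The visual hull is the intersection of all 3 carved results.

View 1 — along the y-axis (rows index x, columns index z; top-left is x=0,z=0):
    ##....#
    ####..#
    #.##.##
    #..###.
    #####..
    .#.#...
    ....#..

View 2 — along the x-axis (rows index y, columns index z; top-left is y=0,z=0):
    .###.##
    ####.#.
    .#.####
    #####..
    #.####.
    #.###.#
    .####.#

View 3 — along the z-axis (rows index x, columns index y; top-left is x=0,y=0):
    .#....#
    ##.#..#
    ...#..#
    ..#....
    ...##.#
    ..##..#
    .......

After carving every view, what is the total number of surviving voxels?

before carving: 343 voxels (7×7×7)
  1. axis=1 (XZ plane), |mask|=25  ⇒  voxels=175
  2. axis=0 (YZ plane), |mask|=35  ⇒  voxels=128
  3. axis=2 (XY plane), |mask|=15  ⇒  voxels=48

|visual hull| = 48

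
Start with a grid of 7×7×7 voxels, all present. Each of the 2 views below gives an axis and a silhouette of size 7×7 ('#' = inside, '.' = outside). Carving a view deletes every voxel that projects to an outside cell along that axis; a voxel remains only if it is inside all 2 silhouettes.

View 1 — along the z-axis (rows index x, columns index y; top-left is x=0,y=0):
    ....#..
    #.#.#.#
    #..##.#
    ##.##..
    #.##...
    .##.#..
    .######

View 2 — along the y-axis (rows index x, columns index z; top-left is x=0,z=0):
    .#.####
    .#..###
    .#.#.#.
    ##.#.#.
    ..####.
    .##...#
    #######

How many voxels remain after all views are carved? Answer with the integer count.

before carving: 343 voxels (7×7×7)
carve view 1 (along z, XY-mask fill 25/49): 175 voxels remain
carve view 2 (along y, XZ-mask fill 30/49): 112 voxels remain

112 voxels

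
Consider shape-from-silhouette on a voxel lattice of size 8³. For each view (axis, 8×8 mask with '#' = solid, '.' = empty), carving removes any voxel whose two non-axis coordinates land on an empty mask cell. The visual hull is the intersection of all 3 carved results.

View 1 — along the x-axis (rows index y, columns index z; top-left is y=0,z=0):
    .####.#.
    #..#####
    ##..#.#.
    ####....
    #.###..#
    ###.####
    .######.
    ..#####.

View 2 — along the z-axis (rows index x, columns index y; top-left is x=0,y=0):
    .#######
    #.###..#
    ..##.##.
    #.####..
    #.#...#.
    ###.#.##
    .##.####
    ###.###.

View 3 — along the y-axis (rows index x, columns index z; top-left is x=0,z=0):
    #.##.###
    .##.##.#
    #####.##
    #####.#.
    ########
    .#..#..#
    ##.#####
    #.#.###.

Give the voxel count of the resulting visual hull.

voxel count = 158

start: 8×8×8 = 512 voxels
V1 x: intersect with YZ mask (42 set) -- 336 left
V2 z: intersect with XY mask (42 set) -- 218 left
V3 y: intersect with XZ mask (47 set) -- 158 left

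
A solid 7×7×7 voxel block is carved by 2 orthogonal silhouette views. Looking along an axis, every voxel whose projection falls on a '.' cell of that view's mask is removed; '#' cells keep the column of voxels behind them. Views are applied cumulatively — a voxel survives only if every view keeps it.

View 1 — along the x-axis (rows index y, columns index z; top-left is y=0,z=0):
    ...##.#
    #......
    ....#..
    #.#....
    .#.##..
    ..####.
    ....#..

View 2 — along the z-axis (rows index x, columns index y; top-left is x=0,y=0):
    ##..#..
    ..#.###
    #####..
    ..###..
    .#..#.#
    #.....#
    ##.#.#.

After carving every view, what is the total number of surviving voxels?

51 voxels

initial block: 7^3 = 343
V1 x: intersect with YZ mask (15 set) -- 105 left
V2 z: intersect with XY mask (24 set) -- 51 left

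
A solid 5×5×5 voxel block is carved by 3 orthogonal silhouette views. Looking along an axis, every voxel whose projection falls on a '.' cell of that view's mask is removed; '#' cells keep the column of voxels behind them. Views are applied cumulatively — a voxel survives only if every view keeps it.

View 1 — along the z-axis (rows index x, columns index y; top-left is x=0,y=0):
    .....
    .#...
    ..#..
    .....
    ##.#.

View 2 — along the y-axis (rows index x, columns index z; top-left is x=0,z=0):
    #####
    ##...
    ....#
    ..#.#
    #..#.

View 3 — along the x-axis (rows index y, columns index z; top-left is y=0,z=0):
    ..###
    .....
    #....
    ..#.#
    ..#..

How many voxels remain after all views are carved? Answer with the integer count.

before carving: 125 voxels (5×5×5)
after view 1 [z-axis, 5 of 25 cells solid] → remaining = 25
after view 2 [y-axis, 12 of 25 cells solid] → remaining = 9
after view 3 [x-axis, 7 of 25 cells solid] → remaining = 1

remaining voxels: 1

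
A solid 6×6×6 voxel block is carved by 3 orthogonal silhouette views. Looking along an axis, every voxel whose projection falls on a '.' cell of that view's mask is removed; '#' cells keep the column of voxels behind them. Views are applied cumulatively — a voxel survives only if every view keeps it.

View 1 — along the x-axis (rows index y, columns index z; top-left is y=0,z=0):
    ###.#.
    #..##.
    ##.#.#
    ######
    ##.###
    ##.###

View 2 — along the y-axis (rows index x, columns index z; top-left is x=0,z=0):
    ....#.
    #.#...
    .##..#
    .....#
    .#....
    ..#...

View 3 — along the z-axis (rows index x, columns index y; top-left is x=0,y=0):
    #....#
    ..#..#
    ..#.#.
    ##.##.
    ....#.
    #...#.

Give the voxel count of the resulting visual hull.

before carving: 216 voxels (6×6×6)
carve view 1 (along x, YZ-mask fill 27/36): 162 voxels remain
carve view 2 (along y, XZ-mask fill 9/36): 35 voxels remain
carve view 3 (along z, XY-mask fill 13/36): 12 voxels remain

voxel count = 12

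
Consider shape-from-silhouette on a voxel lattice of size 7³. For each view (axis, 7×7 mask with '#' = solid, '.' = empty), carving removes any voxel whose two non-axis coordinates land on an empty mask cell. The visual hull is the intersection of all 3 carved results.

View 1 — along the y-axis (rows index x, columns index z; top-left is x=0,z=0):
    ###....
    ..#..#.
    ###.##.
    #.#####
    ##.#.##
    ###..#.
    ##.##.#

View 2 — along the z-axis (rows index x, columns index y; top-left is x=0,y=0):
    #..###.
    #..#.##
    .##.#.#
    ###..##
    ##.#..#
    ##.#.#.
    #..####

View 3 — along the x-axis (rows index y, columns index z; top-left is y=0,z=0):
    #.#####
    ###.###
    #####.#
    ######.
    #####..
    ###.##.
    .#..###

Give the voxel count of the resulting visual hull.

full grid |V| = 343
V1 y: intersect with XZ mask (30 set) -- 210 left
V2 z: intersect with XY mask (30 set) -- 131 left
V3 x: intersect with YZ mask (38 set) -- 105 left

voxel count = 105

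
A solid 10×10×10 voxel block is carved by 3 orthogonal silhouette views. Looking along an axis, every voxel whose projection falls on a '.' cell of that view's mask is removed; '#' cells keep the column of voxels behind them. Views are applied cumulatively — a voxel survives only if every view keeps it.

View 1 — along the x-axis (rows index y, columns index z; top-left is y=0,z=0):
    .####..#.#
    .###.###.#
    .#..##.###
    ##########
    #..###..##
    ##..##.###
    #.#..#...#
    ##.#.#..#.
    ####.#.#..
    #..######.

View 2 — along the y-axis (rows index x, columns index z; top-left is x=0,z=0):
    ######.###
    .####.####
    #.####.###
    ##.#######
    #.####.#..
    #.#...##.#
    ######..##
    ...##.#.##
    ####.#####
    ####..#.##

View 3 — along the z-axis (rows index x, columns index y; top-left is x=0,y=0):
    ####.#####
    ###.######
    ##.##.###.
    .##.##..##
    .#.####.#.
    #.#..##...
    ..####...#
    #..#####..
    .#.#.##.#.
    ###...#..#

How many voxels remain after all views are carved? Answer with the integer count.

before carving: 1000 voxels (10×10×10)
after view 1 [x-axis, 64 of 100 cells solid] → remaining = 640
after view 2 [y-axis, 74 of 100 cells solid] → remaining = 475
after view 3 [z-axis, 62 of 100 cells solid] → remaining = 305

remaining voxels: 305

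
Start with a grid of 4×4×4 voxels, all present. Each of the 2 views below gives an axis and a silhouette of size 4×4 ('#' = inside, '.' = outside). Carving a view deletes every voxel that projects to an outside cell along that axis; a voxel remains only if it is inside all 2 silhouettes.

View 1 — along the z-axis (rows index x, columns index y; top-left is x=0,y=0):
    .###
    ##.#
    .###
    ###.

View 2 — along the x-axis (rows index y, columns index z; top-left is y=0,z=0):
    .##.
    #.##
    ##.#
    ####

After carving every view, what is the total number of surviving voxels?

|visual hull| = 37

full grid |V| = 64
  1. axis=2 (XY plane), |mask|=12  ⇒  voxels=48
  2. axis=0 (YZ plane), |mask|=12  ⇒  voxels=37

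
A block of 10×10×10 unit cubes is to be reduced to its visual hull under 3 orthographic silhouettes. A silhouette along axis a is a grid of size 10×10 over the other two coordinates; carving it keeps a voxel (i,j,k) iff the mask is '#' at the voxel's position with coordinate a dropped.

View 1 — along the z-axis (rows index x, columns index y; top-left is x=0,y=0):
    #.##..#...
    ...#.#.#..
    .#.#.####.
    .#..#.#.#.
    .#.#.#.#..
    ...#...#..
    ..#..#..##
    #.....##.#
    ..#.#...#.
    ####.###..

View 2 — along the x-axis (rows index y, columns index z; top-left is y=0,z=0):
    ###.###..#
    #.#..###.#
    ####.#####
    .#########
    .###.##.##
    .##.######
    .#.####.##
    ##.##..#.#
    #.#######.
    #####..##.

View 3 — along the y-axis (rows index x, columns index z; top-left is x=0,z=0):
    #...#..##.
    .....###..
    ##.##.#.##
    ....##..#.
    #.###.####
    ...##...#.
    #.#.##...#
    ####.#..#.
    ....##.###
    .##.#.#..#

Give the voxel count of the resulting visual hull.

before carving: 1000 voxels (10×10×10)
[1] z-view keeps 41 columns → grid now 410
[2] x-view keeps 74 columns → grid now 306
[3] y-view keeps 49 columns → grid now 155

voxel count = 155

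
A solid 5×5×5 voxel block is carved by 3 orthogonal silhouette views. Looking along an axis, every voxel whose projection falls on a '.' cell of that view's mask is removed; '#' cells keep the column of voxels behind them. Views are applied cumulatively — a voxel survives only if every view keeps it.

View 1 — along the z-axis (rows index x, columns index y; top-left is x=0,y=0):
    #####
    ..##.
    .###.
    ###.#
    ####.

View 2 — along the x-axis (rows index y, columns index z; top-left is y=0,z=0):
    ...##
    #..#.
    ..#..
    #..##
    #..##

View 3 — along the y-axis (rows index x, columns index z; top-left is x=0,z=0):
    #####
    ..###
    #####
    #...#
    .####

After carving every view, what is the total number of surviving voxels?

30 voxels

start: 5×5×5 = 125 voxels
  1. axis=2 (XY plane), |mask|=18  ⇒  voxels=90
  2. axis=0 (YZ plane), |mask|=11  ⇒  voxels=37
  3. axis=1 (XZ plane), |mask|=19  ⇒  voxels=30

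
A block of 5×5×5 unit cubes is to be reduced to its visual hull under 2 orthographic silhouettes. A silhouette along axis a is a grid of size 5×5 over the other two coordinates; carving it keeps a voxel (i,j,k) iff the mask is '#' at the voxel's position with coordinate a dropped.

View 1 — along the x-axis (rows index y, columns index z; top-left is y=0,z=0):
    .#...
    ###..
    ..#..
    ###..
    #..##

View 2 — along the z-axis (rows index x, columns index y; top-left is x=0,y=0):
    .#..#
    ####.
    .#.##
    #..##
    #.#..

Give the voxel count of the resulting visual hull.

voxel count = 32

initial block: 5^3 = 125
after view 1 [x-axis, 11 of 25 cells solid] → remaining = 55
after view 2 [z-axis, 14 of 25 cells solid] → remaining = 32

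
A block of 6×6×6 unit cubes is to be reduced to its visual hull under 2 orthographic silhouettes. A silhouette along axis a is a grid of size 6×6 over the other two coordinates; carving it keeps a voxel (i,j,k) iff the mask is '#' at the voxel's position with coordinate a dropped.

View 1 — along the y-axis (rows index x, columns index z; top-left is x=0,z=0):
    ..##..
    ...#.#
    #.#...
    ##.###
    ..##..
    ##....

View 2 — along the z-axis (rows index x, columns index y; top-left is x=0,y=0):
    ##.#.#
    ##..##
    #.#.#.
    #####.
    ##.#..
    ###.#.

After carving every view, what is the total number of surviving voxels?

full grid |V| = 216
after view 1 [y-axis, 15 of 36 cells solid] → remaining = 90
after view 2 [z-axis, 23 of 36 cells solid] → remaining = 61

remaining voxels: 61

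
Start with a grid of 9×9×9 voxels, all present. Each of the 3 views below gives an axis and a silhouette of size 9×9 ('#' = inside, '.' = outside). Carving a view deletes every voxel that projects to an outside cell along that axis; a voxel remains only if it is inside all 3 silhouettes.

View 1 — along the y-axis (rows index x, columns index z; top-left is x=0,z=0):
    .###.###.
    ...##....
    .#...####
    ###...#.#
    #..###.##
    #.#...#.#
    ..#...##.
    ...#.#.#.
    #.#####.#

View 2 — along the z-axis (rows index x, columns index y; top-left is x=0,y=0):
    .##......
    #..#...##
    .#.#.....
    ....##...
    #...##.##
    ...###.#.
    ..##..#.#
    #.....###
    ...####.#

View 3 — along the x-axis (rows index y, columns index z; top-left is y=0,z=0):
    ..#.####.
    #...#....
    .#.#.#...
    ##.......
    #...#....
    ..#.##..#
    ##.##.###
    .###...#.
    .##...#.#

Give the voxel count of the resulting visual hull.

full grid |V| = 729
step 1: project along y, AND mask (41/81) → |grid| = 369
step 2: project along z, AND mask (32/81) → |grid| = 145
step 3: project along x, AND mask (33/81) → |grid| = 50

voxel count = 50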